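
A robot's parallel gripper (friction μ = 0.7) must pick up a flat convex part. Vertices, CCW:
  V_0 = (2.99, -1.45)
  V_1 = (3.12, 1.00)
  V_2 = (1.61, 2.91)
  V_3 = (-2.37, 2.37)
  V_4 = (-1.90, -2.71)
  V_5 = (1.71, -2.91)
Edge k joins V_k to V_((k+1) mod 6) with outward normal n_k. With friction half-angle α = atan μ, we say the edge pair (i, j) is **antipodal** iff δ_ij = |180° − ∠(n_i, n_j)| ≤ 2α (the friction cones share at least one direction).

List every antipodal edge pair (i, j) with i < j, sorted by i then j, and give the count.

α = atan 0.7 = 34.99°;  2α = 69.98°
n_0 = (+0.9986, -0.0530)
n_1 = (+0.7845, +0.6202)
n_2 = (-0.1344, +0.9909)
n_3 = (-0.9957, -0.0921)
n_4 = (-0.0553, -0.9985)
n_5 = (+0.7519, -0.6592)
  (0,1): δ = 138.63°  ·
  (0,2): δ = 79.24°  ·
  (0,3): δ = 8.32°  ✓
  (0,4): δ = 89.87°  ·
  (0,5): δ = 141.80°  ·
  (1,2): δ = 120.60°  ·
  (1,3): δ = 33.04°  ✓
  (1,4): δ = 48.50°  ✓
  (1,5): δ = 100.43°  ·
  (2,3): δ = 92.44°  ·
  (2,4): δ = 10.90°  ✓
  (2,5): δ = 41.03°  ✓
  (3,4): δ = 98.46°  ·
  (3,5): δ = 46.53°  ✓
  (4,5): δ = 128.07°  ·
antipodal pairs: 6

count = 6; pairs: (0,3), (1,3), (1,4), (2,4), (2,5), (3,5)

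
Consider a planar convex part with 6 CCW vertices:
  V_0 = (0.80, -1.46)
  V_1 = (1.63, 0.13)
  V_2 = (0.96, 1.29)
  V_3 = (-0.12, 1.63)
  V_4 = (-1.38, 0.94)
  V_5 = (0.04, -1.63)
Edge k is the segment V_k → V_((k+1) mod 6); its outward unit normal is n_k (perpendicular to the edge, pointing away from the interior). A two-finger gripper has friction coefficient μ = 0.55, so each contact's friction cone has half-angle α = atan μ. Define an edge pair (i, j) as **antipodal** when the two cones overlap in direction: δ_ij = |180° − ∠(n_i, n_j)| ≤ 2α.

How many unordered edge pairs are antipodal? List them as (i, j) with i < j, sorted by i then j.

α = atan 0.55 = 28.81°;  2α = 57.62°
n_0 = (+0.8865, -0.4628)
n_1 = (+0.8659, +0.5002)
n_2 = (+0.3003, +0.9538)
n_3 = (-0.4803, +0.8771)
n_4 = (-0.8753, -0.4836)
n_5 = (+0.2183, -0.9759)
  (0,1): δ = 122.42°  ·
  (0,2): δ = 79.91°  ·
  (0,3): δ = 33.73°  ✓
  (0,4): δ = 56.49°  ✓
  (0,5): δ = 130.17°  ·
  (1,2): δ = 137.48°  ·
  (1,3): δ = 91.30°  ·
  (1,4): δ = 1.09°  ✓
  (1,5): δ = 72.60°  ·
  (2,3): δ = 133.82°  ·
  (2,4): δ = 43.60°  ✓
  (2,5): δ = 30.08°  ✓
  (3,4): δ = 89.78°  ·
  (3,5): δ = 16.10°  ✓
  (4,5): δ = 106.31°  ·
antipodal pairs: 6

count = 6; pairs: (0,3), (0,4), (1,4), (2,4), (2,5), (3,5)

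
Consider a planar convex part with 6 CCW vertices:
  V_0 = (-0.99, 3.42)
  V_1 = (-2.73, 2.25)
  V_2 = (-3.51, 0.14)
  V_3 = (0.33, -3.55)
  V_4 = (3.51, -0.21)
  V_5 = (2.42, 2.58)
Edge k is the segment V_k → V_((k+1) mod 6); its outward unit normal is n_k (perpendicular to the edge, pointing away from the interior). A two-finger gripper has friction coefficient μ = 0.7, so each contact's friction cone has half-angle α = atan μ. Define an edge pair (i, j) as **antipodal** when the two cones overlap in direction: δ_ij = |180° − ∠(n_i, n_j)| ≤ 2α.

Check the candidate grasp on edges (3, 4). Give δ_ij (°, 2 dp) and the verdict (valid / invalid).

α = atan 0.7 = 34.99°;  2α = 69.98°
edge 3: e_3 = (+3.18, +3.34);  n_3 = (+0.7242, -0.6895)
edge 4: e_4 = (-1.09, +2.79);  n_4 = (+0.9314, +0.3639)
∠(n_3, n_4) = 64.93°
δ = |180° − 64.93°| = 115.07°
115.07° > 2α = 69.98°  →  invalid

δ = 115.07°, invalid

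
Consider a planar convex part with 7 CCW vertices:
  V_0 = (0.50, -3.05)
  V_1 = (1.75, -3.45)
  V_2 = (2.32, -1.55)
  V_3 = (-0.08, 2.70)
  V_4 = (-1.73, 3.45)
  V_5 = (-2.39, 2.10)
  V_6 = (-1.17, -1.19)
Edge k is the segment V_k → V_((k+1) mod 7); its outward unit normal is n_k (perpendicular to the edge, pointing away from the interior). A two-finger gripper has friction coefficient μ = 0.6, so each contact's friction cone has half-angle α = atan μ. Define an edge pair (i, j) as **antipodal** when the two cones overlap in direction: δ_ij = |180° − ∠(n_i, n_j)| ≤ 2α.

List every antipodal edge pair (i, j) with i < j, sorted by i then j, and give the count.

α = atan 0.6 = 30.96°;  2α = 61.93°
n_0 = (-0.3048, -0.9524)
n_1 = (+0.9578, -0.2873)
n_2 = (+0.8708, +0.4917)
n_3 = (+0.4138, +0.9104)
n_4 = (-0.8984, +0.4392)
n_5 = (-0.9376, -0.3477)
n_6 = (-0.7441, -0.6681)
  (0,1): δ = 88.95°  ·
  (0,2): δ = 42.80°  ✓
  (0,3): δ = 6.70°  ✓
  (0,4): δ = 81.69°  ·
  (0,5): δ = 128.09°  ·
  (0,6): δ = 149.66°  ·
  (1,2): δ = 133.85°  ·
  (1,3): δ = 97.74°  ·
  (1,4): δ = 9.35°  ✓
  (1,5): δ = 37.05°  ✓
  (1,6): δ = 58.62°  ✓
  (2,3): δ = 143.90°  ·
  (2,4): δ = 55.51°  ✓
  (2,5): δ = 9.11°  ✓
  (2,6): δ = 12.47°  ✓
  (3,4): δ = 91.61°  ·
  (3,5): δ = 45.21°  ✓
  (3,6): δ = 23.64°  ✓
  (4,5): δ = 133.60°  ·
  (4,6): δ = 112.03°  ·
  (5,6): δ = 158.43°  ·
antipodal pairs: 10

count = 10; pairs: (0,2), (0,3), (1,4), (1,5), (1,6), (2,4), (2,5), (2,6), (3,5), (3,6)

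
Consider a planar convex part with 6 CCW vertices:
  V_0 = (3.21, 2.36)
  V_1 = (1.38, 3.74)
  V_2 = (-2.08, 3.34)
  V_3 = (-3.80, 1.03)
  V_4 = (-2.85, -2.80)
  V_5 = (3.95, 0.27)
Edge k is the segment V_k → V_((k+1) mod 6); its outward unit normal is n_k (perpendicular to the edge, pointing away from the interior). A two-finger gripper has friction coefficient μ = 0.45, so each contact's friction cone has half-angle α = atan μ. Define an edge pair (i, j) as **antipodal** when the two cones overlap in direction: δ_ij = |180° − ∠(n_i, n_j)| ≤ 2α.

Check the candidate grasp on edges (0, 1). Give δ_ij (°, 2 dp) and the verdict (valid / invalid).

δ = 136.39°, invalid

α = atan 0.45 = 24.23°;  2α = 48.46°
edge 0: e_0 = (-1.83, +1.38);  n_0 = (+0.6021, +0.7984)
edge 1: e_1 = (-3.46, -0.40);  n_1 = (-0.1148, +0.9934)
∠(n_0, n_1) = 43.61°
δ = |180° − 43.61°| = 136.39°
136.39° > 2α = 48.46°  →  invalid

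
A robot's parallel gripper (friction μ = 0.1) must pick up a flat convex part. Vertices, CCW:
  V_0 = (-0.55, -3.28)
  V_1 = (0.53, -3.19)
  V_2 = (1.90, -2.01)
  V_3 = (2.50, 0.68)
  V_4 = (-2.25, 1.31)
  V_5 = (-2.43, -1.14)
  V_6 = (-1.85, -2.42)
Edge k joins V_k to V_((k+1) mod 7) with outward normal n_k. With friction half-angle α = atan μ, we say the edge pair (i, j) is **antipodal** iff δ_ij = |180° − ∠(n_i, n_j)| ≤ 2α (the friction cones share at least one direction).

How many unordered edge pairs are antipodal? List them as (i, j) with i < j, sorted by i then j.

α = atan 0.1 = 5.71°;  2α = 11.42°
n_0 = (+0.0830, -0.9965)
n_1 = (+0.6526, -0.7577)
n_2 = (+0.9760, -0.2177)
n_3 = (+0.1315, +0.9913)
n_4 = (-0.9973, +0.0733)
n_5 = (-0.9109, -0.4127)
n_6 = (-0.5517, -0.8340)
  (0,1): δ = 144.02°  ·
  (0,2): δ = 107.34°  ·
  (0,3): δ = 12.32°  ·
  (0,4): δ = 81.03°  ·
  (0,5): δ = 109.61°  ·
  (0,6): δ = 141.75°  ·
  (1,2): δ = 143.31°  ·
  (1,3): δ = 48.29°  ·
  (1,4): δ = 45.06°  ·
  (1,5): δ = 73.64°  ·
  (1,6): δ = 105.78°  ·
  (2,3): δ = 84.98°  ·
  (2,4): δ = 8.37°  ✓
  (2,5): δ = 36.95°  ·
  (2,6): δ = 69.09°  ·
  (3,4): δ = 86.65°  ·
  (3,5): δ = 58.07°  ·
  (3,6): δ = 25.93°  ·
  (4,5): δ = 151.42°  ·
  (4,6): δ = 119.28°  ·
  (5,6): δ = 147.86°  ·
antipodal pairs: 1

count = 1; pairs: (2,4)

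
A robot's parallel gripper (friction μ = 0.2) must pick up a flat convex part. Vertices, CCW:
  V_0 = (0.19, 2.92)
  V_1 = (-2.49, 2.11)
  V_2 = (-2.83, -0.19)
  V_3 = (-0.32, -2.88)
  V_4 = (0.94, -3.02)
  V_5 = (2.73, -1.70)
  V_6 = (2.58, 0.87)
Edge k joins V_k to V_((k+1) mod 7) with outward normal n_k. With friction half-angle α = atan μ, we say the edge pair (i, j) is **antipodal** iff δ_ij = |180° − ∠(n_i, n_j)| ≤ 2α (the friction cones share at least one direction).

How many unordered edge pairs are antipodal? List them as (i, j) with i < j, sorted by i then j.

count = 3; pairs: (0,4), (1,5), (2,6)

α = atan 0.2 = 11.31°;  2α = 22.62°
n_0 = (-0.2893, +0.9572)
n_1 = (-0.9892, +0.1462)
n_2 = (-0.7311, -0.6822)
n_3 = (-0.1104, -0.9939)
n_4 = (+0.5935, -0.8048)
n_5 = (+0.9983, +0.0583)
n_6 = (+0.6511, +0.7590)
  (0,1): δ = 115.23°  ·
  (0,2): δ = 63.80°  ·
  (0,3): δ = 23.16°  ·
  (0,4): δ = 19.59°  ✓
  (0,5): δ = 76.52°  ·
  (0,6): δ = 122.56°  ·
  (1,2): δ = 128.57°  ·
  (1,3): δ = 87.93°  ·
  (1,4): δ = 45.18°  ·
  (1,5): δ = 11.75°  ✓
  (1,6): δ = 57.79°  ·
  (2,3): δ = 139.36°  ·
  (2,4): δ = 96.61°  ·
  (2,5): δ = 39.68°  ·
  (2,6): δ = 6.36°  ✓
  (3,4): δ = 137.25°  ·
  (3,5): δ = 80.32°  ·
  (3,6): δ = 34.28°  ·
  (4,5): δ = 123.07°  ·
  (4,6): δ = 77.03°  ·
  (5,6): δ = 133.96°  ·
antipodal pairs: 3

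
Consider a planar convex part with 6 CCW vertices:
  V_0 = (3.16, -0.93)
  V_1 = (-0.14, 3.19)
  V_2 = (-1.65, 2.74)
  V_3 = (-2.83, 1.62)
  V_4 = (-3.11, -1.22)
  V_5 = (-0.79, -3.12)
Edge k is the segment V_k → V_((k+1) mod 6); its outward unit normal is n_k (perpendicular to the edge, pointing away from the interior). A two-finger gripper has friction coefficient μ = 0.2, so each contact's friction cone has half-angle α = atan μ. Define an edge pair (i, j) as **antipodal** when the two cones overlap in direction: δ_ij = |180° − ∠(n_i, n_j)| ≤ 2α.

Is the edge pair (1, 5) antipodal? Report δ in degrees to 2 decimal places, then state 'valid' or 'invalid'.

α = atan 0.2 = 11.31°;  2α = 22.62°
edge 1: e_1 = (-1.51, -0.45);  n_1 = (-0.2856, +0.9583)
edge 5: e_5 = (+3.95, +2.19);  n_5 = (+0.4849, -0.8746)
∠(n_1, n_5) = 167.59°
δ = |180° − 167.59°| = 12.41°
12.41° ≤ 2α = 22.62°  →  valid

δ = 12.41°, valid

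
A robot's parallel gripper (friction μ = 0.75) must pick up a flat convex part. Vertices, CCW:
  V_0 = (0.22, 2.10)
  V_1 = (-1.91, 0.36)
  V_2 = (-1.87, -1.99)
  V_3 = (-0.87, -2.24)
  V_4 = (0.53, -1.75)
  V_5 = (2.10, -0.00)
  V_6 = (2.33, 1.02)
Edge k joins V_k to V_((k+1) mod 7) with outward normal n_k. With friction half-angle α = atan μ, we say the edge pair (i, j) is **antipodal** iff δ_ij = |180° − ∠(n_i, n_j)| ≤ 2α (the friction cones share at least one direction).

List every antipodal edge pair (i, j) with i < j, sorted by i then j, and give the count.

α = atan 0.75 = 36.87°;  2α = 73.74°
n_0 = (-0.6326, +0.7744)
n_1 = (-0.9999, -0.0170)
n_2 = (-0.2425, -0.9701)
n_3 = (+0.3304, -0.9439)
n_4 = (+0.7444, -0.6678)
n_5 = (+0.9755, -0.2200)
n_6 = (+0.4556, +0.8902)
  (0,1): δ = 128.27°  ·
  (0,2): δ = 53.28°  ✓
  (0,3): δ = 19.96°  ✓
  (0,4): δ = 8.86°  ✓
  (0,5): δ = 38.05°  ✓
  (0,6): δ = 113.65°  ·
  (1,2): δ = 105.01°  ·
  (1,3): δ = 71.69°  ✓
  (1,4): δ = 42.87°  ✓
  (1,5): δ = 13.68°  ✓
  (1,6): δ = 61.92°  ✓
  (2,3): δ = 146.67°  ·
  (2,4): δ = 117.86°  ·
  (2,5): δ = 88.67°  ·
  (2,6): δ = 13.07°  ✓
  (3,4): δ = 151.19°  ·
  (3,5): δ = 122.00°  ·
  (3,6): δ = 46.40°  ✓
  (4,5): δ = 150.81°  ·
  (4,6): δ = 75.21°  ·
  (5,6): δ = 104.40°  ·
antipodal pairs: 10

count = 10; pairs: (0,2), (0,3), (0,4), (0,5), (1,3), (1,4), (1,5), (1,6), (2,6), (3,6)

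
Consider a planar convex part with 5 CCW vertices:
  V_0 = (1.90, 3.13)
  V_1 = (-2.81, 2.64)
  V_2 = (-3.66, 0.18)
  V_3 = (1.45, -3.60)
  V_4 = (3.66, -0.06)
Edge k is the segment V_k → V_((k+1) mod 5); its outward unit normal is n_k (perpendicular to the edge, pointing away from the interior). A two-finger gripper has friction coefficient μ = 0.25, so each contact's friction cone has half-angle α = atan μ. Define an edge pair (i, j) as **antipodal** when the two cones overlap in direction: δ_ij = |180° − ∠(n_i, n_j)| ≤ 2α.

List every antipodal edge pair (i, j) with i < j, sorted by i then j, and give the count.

α = atan 0.25 = 14.04°;  2α = 28.07°
n_0 = (-0.1035, +0.9946)
n_1 = (-0.9452, +0.3266)
n_2 = (-0.5947, -0.8039)
n_3 = (+0.8483, -0.5296)
n_4 = (+0.8756, +0.4831)
  (0,1): δ = 115.00°  ·
  (0,2): δ = 42.43°  ·
  (0,3): δ = 52.08°  ·
  (0,4): δ = 112.95°  ·
  (1,2): δ = 107.43°  ·
  (1,3): δ = 12.91°  ✓
  (1,4): δ = 47.95°  ·
  (2,3): δ = 85.48°  ·
  (2,4): δ = 24.62°  ✓
  (3,4): δ = 119.14°  ·
antipodal pairs: 2

count = 2; pairs: (1,3), (2,4)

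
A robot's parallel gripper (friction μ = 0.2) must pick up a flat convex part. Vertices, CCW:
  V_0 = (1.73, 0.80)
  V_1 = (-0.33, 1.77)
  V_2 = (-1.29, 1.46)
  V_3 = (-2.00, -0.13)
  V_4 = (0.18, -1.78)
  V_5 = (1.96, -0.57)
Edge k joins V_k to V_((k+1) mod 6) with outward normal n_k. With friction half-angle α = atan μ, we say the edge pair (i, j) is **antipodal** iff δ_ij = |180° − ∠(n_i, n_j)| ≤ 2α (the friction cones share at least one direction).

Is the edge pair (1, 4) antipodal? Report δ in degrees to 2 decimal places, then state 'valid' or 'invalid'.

α = atan 0.2 = 11.31°;  2α = 22.62°
edge 1: e_1 = (-0.96, -0.31);  n_1 = (-0.3073, +0.9516)
edge 4: e_4 = (+1.78, +1.21);  n_4 = (+0.5622, -0.8270)
∠(n_1, n_4) = 163.69°
δ = |180° − 163.69°| = 16.31°
16.31° ≤ 2α = 22.62°  →  valid

δ = 16.31°, valid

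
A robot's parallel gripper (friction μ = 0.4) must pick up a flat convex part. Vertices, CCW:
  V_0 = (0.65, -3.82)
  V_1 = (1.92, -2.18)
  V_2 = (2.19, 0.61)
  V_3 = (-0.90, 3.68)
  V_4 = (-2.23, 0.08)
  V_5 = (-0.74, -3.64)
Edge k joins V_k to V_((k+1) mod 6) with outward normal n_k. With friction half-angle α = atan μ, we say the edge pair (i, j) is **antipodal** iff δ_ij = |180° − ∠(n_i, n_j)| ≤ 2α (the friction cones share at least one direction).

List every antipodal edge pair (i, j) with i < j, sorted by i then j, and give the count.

α = atan 0.4 = 21.80°;  2α = 43.60°
n_0 = (+0.7906, -0.6123)
n_1 = (+0.9954, -0.0963)
n_2 = (+0.7048, +0.7094)
n_3 = (-0.9380, +0.3466)
n_4 = (-0.9283, -0.3718)
n_5 = (-0.1284, -0.9917)
  (0,1): δ = 147.77°  ·
  (0,2): δ = 97.06°  ·
  (0,3): δ = 17.48°  ✓
  (0,4): δ = 59.58°  ·
  (0,5): δ = 120.38°  ·
  (1,2): δ = 129.29°  ·
  (1,3): δ = 14.75°  ✓
  (1,4): δ = 27.36°  ✓
  (1,5): δ = 88.15°  ·
  (2,3): δ = 65.46°  ·
  (2,4): δ = 23.36°  ✓
  (2,5): δ = 37.44°  ✓
  (3,4): δ = 137.90°  ·
  (3,5): δ = 77.10°  ·
  (4,5): δ = 119.21°  ·
antipodal pairs: 5

count = 5; pairs: (0,3), (1,3), (1,4), (2,4), (2,5)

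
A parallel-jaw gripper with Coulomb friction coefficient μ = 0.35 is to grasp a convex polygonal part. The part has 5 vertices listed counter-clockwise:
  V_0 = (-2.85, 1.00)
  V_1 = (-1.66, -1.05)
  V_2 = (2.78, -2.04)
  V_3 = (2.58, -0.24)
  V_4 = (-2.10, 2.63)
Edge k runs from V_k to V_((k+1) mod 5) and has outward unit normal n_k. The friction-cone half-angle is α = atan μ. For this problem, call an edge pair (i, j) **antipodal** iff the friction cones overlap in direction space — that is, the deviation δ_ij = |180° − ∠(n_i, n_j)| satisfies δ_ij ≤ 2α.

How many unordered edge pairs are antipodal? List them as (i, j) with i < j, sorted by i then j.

α = atan 0.35 = 19.29°;  2α = 38.58°
n_0 = (-0.8648, -0.5020)
n_1 = (-0.2176, -0.9760)
n_2 = (+0.9939, +0.1104)
n_3 = (+0.5228, +0.8525)
n_4 = (-0.9084, +0.4180)
  (0,1): δ = 132.70°  ·
  (0,2): δ = 23.79°  ✓
  (0,3): δ = 28.35°  ✓
  (0,4): δ = 125.16°  ·
  (1,2): δ = 71.09°  ·
  (1,3): δ = 18.95°  ✓
  (1,4): δ = 77.86°  ·
  (2,3): δ = 127.86°  ·
  (2,4): δ = 31.05°  ✓
  (3,4): δ = 83.19°  ·
antipodal pairs: 4

count = 4; pairs: (0,2), (0,3), (1,3), (2,4)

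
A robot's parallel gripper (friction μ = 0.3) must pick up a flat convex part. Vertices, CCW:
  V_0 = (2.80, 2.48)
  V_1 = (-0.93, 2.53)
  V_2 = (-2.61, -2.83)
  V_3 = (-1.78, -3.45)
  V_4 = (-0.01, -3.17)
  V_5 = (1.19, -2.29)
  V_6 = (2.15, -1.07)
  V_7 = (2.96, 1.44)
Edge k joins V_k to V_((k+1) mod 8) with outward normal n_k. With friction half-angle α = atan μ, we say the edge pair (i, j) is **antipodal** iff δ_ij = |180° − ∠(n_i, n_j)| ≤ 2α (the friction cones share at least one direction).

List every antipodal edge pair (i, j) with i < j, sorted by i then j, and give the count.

α = atan 0.3 = 16.70°;  2α = 33.40°
n_0 = (+0.0134, +0.9999)
n_1 = (-0.9542, +0.2991)
n_2 = (-0.5985, -0.8012)
n_3 = (+0.1562, -0.9877)
n_4 = (+0.5914, -0.8064)
n_5 = (+0.7859, -0.6184)
n_6 = (+0.9517, -0.3071)
n_7 = (+0.9884, +0.1521)
  (0,1): δ = 106.63°  ·
  (0,2): δ = 35.99°  ·
  (0,3): δ = 9.76°  ✓
  (0,4): δ = 37.02°  ·
  (0,5): δ = 52.57°  ·
  (0,6): δ = 72.88°  ·
  (0,7): δ = 99.51°  ·
  (1,2): δ = 109.36°  ·
  (1,3): δ = 63.61°  ·
  (1,4): δ = 36.34°  ·
  (1,5): δ = 20.80°  ✓
  (1,6): δ = 0.48°  ✓
  (1,7): δ = 26.15°  ✓
  (2,3): δ = 134.25°  ·
  (2,4): δ = 106.99°  ·
  (2,5): δ = 91.44°  ·
  (2,6): δ = 71.13°  ·
  (2,7): δ = 44.49°  ·
  (3,4): δ = 152.74°  ·
  (3,5): δ = 137.19°  ·
  (3,6): δ = 116.87°  ·
  (3,7): δ = 90.24°  ·
  (4,5): δ = 164.45°  ·
  (4,6): δ = 144.14°  ·
  (4,7): δ = 117.51°  ·
  (5,6): δ = 159.69°  ·
  (5,7): δ = 133.06°  ·
  (6,7): δ = 153.37°  ·
antipodal pairs: 4

count = 4; pairs: (0,3), (1,5), (1,6), (1,7)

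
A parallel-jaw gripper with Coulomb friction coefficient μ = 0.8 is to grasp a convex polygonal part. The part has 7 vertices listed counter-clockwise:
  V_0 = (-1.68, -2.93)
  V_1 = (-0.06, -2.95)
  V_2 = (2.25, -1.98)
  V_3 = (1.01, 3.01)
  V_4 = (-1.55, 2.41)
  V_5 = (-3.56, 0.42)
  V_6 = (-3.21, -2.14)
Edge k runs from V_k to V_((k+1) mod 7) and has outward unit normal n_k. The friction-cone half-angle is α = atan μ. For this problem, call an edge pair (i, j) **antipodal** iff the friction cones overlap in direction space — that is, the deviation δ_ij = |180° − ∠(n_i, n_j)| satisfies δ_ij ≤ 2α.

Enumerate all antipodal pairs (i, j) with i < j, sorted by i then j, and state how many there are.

count = 11; pairs: (0,2), (0,3), (0,4), (1,3), (1,4), (1,5), (2,4), (2,5), (2,6), (3,6), (4,6)

α = atan 0.8 = 38.66°;  2α = 77.32°
n_0 = (-0.0123, -0.9999)
n_1 = (+0.3872, -0.9220)
n_2 = (+0.9705, +0.2412)
n_3 = (-0.2282, +0.9736)
n_4 = (-0.7036, +0.7106)
n_5 = (-0.9908, -0.1355)
n_6 = (-0.4588, -0.8885)
  (0,1): δ = 156.51°  ·
  (0,2): δ = 75.34°  ✓
  (0,3): δ = 13.90°  ✓
  (0,4): δ = 45.42°  ✓
  (0,5): δ = 98.49°  ·
  (0,6): δ = 153.40°  ·
  (1,2): δ = 98.82°  ·
  (1,3): δ = 9.59°  ✓
  (1,4): δ = 21.94°  ✓
  (1,5): δ = 75.01°  ✓
  (1,6): δ = 129.91°  ·
  (2,3): δ = 90.76°  ·
  (2,4): δ = 59.24°  ✓
  (2,5): δ = 6.17°  ✓
  (2,6): δ = 48.74°  ✓
  (3,4): δ = 148.48°  ·
  (3,5): δ = 95.41°  ·
  (3,6): δ = 40.50°  ✓
  (4,5): δ = 126.93°  ·
  (4,6): δ = 72.02°  ✓
  (5,6): δ = 125.09°  ·
antipodal pairs: 11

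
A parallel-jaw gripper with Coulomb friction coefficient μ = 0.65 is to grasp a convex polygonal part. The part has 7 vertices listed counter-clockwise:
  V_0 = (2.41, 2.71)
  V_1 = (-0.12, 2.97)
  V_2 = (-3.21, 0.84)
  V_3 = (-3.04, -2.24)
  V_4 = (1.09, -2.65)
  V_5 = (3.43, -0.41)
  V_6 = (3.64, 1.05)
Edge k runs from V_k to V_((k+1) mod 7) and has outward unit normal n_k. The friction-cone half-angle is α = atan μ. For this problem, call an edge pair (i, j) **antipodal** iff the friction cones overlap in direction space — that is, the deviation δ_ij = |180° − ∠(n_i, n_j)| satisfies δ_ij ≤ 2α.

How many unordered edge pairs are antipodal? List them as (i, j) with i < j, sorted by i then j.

count = 9; pairs: (0,3), (0,4), (1,3), (1,4), (1,5), (2,4), (2,5), (2,6), (3,6)

α = atan 0.65 = 33.02°;  2α = 66.05°
n_0 = (+0.1022, +0.9948)
n_1 = (-0.5675, +0.8233)
n_2 = (-0.9985, -0.0551)
n_3 = (-0.0988, -0.9951)
n_4 = (+0.6915, -0.7224)
n_5 = (+0.9898, -0.1424)
n_6 = (+0.8035, +0.5953)
  (0,1): δ = 139.55°  ·
  (0,2): δ = 80.97°  ·
  (0,3): δ = 0.20°  ✓
  (0,4): δ = 49.62°  ✓
  (0,5): δ = 87.68°  ·
  (0,6): δ = 132.40°  ·
  (1,2): δ = 121.42°  ·
  (1,3): δ = 40.25°  ✓
  (1,4): δ = 9.17°  ✓
  (1,5): δ = 47.24°  ✓
  (1,6): δ = 91.96°  ·
  (2,3): δ = 98.83°  ·
  (2,4): δ = 49.41°  ✓
  (2,5): δ = 11.34°  ✓
  (2,6): δ = 33.38°  ✓
  (3,4): δ = 130.58°  ·
  (3,5): δ = 92.52°  ·
  (3,6): δ = 47.79°  ✓
  (4,5): δ = 141.93°  ·
  (4,6): δ = 97.21°  ·
  (5,6): δ = 135.28°  ·
antipodal pairs: 9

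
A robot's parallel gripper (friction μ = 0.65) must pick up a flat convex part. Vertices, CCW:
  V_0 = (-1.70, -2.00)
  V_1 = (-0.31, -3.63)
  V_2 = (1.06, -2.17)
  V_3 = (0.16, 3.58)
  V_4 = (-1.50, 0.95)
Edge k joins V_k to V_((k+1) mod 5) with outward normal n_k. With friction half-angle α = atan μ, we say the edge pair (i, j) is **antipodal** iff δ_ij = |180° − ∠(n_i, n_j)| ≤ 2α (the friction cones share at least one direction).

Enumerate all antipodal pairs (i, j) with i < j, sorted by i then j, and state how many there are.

count = 5; pairs: (0,2), (1,3), (1,4), (2,3), (2,4)

α = atan 0.65 = 33.02°;  2α = 66.05°
n_0 = (-0.7609, -0.6489)
n_1 = (+0.7292, -0.6843)
n_2 = (+0.9880, +0.1546)
n_3 = (-0.8456, +0.5338)
n_4 = (-0.9977, +0.0676)
  (0,1): δ = 83.63°  ·
  (0,2): δ = 31.56°  ✓
  (0,3): δ = 107.28°  ·
  (0,4): δ = 135.67°  ·
  (1,2): δ = 127.93°  ·
  (1,3): δ = 10.92°  ✓
  (1,4): δ = 39.30°  ✓
  (2,3): δ = 41.16°  ✓
  (2,4): δ = 12.77°  ✓
  (3,4): δ = 151.62°  ·
antipodal pairs: 5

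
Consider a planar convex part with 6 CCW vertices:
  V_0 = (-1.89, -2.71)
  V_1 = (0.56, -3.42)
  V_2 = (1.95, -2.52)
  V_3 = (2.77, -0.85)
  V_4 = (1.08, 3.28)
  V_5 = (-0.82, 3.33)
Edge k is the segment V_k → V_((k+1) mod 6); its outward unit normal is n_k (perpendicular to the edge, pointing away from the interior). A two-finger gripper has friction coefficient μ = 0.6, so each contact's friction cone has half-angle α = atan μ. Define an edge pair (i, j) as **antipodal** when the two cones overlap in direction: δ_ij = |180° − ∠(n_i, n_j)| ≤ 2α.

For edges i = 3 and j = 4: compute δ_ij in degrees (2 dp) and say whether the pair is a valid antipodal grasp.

α = atan 0.6 = 30.96°;  2α = 61.93°
edge 3: e_3 = (-1.69, +4.13);  n_3 = (+0.9255, +0.3787)
edge 4: e_4 = (-1.90, +0.05);  n_4 = (+0.0263, +0.9997)
∠(n_3, n_4) = 66.24°
δ = |180° − 66.24°| = 113.76°
113.76° > 2α = 61.93°  →  invalid

δ = 113.76°, invalid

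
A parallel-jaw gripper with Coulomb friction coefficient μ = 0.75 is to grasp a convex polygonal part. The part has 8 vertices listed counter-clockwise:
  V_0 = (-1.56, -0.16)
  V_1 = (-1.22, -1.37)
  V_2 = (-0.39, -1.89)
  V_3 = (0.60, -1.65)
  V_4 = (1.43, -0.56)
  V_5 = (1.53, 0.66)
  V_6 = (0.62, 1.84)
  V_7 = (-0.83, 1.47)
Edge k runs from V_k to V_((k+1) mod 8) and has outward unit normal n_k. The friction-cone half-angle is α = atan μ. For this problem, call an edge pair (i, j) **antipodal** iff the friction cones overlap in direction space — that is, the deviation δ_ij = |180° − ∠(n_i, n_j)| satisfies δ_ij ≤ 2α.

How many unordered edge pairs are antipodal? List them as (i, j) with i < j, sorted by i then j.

count = 14; pairs: (0,3), (0,4), (0,5), (1,4), (1,5), (1,6), (2,5), (2,6), (2,7), (3,6), (3,7), (4,6), (4,7), (5,7)

α = atan 0.75 = 36.87°;  2α = 73.74°
n_0 = (-0.9627, -0.2705)
n_1 = (-0.5309, -0.8474)
n_2 = (+0.2356, -0.9719)
n_3 = (+0.7956, -0.6058)
n_4 = (+0.9967, -0.0817)
n_5 = (+0.7919, +0.6107)
n_6 = (-0.2472, +0.9690)
n_7 = (-0.9127, +0.4087)
  (0,1): δ = 137.76°  ·
  (0,2): δ = 92.07°  ·
  (0,3): δ = 52.98°  ✓
  (0,4): δ = 20.38°  ✓
  (0,5): δ = 21.94°  ✓
  (0,6): δ = 88.62°  ·
  (0,7): δ = 140.18°  ·
  (1,2): δ = 134.31°  ·
  (1,3): δ = 95.22°  ·
  (1,4): δ = 62.62°  ✓
  (1,5): δ = 20.29°  ✓
  (1,6): δ = 46.38°  ✓
  (1,7): δ = 97.94°  ·
  (2,3): δ = 140.92°  ·
  (2,4): δ = 108.31°  ·
  (2,5): δ = 65.99°  ✓
  (2,6): δ = 0.69°  ✓
  (2,7): δ = 52.25°  ✓
  (3,4): δ = 147.40°  ·
  (3,5): δ = 105.07°  ·
  (3,6): δ = 38.40°  ✓
  (3,7): δ = 13.16°  ✓
  (4,5): δ = 137.68°  ·
  (4,6): δ = 71.00°  ✓
  (4,7): δ = 19.44°  ✓
  (5,6): δ = 113.32°  ·
  (5,7): δ = 61.76°  ✓
  (6,7): δ = 128.44°  ·
antipodal pairs: 14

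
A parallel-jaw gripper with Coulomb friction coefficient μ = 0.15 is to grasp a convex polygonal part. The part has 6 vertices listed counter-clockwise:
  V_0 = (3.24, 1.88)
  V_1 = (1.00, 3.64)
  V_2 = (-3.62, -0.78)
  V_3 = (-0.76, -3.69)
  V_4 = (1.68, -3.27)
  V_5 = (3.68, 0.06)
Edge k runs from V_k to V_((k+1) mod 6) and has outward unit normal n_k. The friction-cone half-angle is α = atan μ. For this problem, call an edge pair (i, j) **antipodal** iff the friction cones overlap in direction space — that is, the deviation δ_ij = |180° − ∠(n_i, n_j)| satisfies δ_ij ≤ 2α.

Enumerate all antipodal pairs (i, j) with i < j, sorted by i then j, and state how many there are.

α = atan 0.15 = 8.53°;  2α = 17.06°
n_0 = (+0.6178, +0.7863)
n_1 = (-0.6913, +0.7226)
n_2 = (-0.7132, -0.7010)
n_3 = (+0.1696, -0.9855)
n_4 = (+0.8573, -0.5149)
n_5 = (+0.9720, +0.2350)
  (0,1): δ = 98.11°  ·
  (0,2): δ = 7.34°  ✓
  (0,3): δ = 47.92°  ·
  (0,4): δ = 97.17°  ·
  (0,5): δ = 141.75°  ·
  (1,2): δ = 89.23°  ·
  (1,3): δ = 33.97°  ·
  (1,4): δ = 15.28°  ✓
  (1,5): δ = 59.86°  ·
  (2,3): δ = 124.74°  ·
  (2,4): δ = 75.49°  ·
  (2,5): δ = 30.91°  ·
  (3,4): δ = 130.76°  ·
  (3,5): δ = 86.18°  ·
  (4,5): δ = 135.42°  ·
antipodal pairs: 2

count = 2; pairs: (0,2), (1,4)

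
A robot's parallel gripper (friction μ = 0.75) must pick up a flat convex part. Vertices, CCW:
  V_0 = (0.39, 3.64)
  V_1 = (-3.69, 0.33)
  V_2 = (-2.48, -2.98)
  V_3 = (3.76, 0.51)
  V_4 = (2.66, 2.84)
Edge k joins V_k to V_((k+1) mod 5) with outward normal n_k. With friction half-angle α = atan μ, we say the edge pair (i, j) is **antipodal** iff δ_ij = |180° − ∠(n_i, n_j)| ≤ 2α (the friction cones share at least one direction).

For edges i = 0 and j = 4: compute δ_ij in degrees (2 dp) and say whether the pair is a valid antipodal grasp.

δ = 121.53°, invalid

α = atan 0.75 = 36.87°;  2α = 73.74°
edge 0: e_0 = (-4.08, -3.31);  n_0 = (-0.6300, +0.7766)
edge 4: e_4 = (-2.27, +0.80);  n_4 = (+0.3324, +0.9431)
∠(n_0, n_4) = 58.47°
δ = |180° − 58.47°| = 121.53°
121.53° > 2α = 73.74°  →  invalid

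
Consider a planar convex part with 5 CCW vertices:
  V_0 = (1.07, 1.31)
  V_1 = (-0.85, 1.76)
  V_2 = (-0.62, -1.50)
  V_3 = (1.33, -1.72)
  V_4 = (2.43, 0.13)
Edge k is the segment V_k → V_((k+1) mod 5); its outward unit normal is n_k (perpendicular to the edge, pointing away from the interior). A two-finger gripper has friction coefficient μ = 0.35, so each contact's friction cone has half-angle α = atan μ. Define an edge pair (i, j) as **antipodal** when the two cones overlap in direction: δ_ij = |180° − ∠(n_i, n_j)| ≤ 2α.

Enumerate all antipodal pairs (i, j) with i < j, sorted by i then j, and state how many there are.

count = 3; pairs: (0,2), (1,3), (2,4)

α = atan 0.35 = 19.29°;  2α = 38.58°
n_0 = (+0.2282, +0.9736)
n_1 = (-0.9975, -0.0704)
n_2 = (-0.1121, -0.9937)
n_3 = (+0.8595, -0.5111)
n_4 = (+0.6554, +0.7553)
  (0,1): δ = 72.77°  ·
  (0,2): δ = 6.75°  ✓
  (0,3): δ = 72.46°  ·
  (0,4): δ = 152.24°  ·
  (1,2): δ = 100.47°  ·
  (1,3): δ = 34.77°  ✓
  (1,4): δ = 45.02°  ·
  (2,3): δ = 114.30°  ·
  (2,4): δ = 34.51°  ✓
  (3,4): δ = 100.21°  ·
antipodal pairs: 3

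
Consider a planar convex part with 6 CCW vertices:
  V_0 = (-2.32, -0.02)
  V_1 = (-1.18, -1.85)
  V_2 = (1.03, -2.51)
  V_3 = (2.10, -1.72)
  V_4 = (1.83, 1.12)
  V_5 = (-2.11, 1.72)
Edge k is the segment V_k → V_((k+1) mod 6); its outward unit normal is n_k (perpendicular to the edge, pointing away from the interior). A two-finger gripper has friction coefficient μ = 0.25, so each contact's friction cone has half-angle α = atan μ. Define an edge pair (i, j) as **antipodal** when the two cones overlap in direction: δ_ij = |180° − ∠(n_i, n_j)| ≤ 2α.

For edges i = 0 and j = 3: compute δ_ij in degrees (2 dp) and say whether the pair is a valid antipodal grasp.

δ = 26.49°, valid

α = atan 0.25 = 14.04°;  2α = 28.07°
edge 0: e_0 = (+1.14, -1.83);  n_0 = (-0.8488, -0.5287)
edge 3: e_3 = (-0.27, +2.84);  n_3 = (+0.9955, +0.0946)
∠(n_0, n_3) = 153.51°
δ = |180° − 153.51°| = 26.49°
26.49° ≤ 2α = 28.07°  →  valid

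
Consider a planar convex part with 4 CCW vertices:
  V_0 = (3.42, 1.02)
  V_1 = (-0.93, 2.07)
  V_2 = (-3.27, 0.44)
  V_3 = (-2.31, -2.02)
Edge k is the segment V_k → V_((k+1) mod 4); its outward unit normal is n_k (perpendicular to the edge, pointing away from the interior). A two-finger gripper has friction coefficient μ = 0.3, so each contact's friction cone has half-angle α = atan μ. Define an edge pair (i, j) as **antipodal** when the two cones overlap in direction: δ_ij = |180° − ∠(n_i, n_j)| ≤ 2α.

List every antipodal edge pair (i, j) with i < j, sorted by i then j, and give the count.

count = 1; pairs: (1,3)

α = atan 0.3 = 16.70°;  2α = 33.40°
n_0 = (+0.2346, +0.9721)
n_1 = (-0.5716, +0.8205)
n_2 = (-0.9316, -0.3635)
n_3 = (+0.4687, -0.8834)
  (0,1): δ = 131.57°  ·
  (0,2): δ = 55.11°  ·
  (0,3): δ = 41.52°  ·
  (1,2): δ = 103.54°  ·
  (1,3): δ = 6.91°  ✓
  (2,3): δ = 83.37°  ·
antipodal pairs: 1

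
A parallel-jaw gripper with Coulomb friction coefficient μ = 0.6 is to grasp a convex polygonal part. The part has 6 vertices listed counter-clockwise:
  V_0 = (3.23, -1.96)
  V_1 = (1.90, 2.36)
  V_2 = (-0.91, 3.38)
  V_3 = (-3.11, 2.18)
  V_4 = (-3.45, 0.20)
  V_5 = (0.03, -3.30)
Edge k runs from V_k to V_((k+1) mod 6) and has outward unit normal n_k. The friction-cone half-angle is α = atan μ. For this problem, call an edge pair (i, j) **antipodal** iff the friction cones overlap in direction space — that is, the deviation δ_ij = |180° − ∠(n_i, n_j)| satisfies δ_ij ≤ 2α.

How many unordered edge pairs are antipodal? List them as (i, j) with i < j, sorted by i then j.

α = atan 0.6 = 30.96°;  2α = 61.93°
n_0 = (+0.9557, +0.2942)
n_1 = (+0.3412, +0.9400)
n_2 = (-0.4789, +0.8779)
n_3 = (-0.9856, +0.1692)
n_4 = (-0.7091, -0.7051)
n_5 = (+0.3863, -0.9224)
  (0,1): δ = 127.06°  ·
  (0,2): δ = 78.50°  ·
  (0,3): δ = 26.86°  ✓
  (0,4): δ = 27.72°  ✓
  (0,5): δ = 95.61°  ·
  (1,2): δ = 131.44°  ·
  (1,3): δ = 79.79°  ·
  (1,4): δ = 25.21°  ✓
  (1,5): δ = 42.67°  ✓
  (2,3): δ = 128.35°  ·
  (2,4): δ = 73.77°  ·
  (2,5): δ = 5.89°  ✓
  (3,4): δ = 125.42°  ·
  (3,5): δ = 57.53°  ✓
  (4,5): δ = 112.11°  ·
antipodal pairs: 6

count = 6; pairs: (0,3), (0,4), (1,4), (1,5), (2,5), (3,5)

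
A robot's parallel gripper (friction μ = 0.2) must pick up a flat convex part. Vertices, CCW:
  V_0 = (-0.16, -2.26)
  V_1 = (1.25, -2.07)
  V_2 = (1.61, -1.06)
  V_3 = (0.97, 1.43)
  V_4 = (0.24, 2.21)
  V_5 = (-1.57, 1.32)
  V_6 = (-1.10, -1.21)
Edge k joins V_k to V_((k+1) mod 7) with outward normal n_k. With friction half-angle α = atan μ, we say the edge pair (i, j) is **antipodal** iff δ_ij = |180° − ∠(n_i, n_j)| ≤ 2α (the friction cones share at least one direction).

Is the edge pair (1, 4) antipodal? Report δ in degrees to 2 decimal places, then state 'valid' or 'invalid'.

α = atan 0.2 = 11.31°;  2α = 22.62°
edge 1: e_1 = (+0.36, +1.01);  n_1 = (+0.9420, -0.3357)
edge 4: e_4 = (-1.81, -0.89);  n_4 = (-0.4413, +0.8974)
∠(n_1, n_4) = 135.80°
δ = |180° − 135.80°| = 44.20°
44.20° > 2α = 22.62°  →  invalid

δ = 44.20°, invalid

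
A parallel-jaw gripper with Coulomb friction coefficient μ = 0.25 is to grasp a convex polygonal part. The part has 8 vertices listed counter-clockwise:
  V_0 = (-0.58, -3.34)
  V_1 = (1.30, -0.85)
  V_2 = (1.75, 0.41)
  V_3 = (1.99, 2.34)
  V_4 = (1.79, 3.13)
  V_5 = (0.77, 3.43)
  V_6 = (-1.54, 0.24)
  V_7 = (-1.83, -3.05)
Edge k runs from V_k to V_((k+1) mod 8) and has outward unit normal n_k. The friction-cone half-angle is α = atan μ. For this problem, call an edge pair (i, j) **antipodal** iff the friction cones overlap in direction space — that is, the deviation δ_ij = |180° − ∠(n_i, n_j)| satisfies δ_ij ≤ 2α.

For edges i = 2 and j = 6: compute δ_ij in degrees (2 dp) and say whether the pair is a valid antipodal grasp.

δ = 2.05°, valid

α = atan 0.25 = 14.04°;  2α = 28.07°
edge 2: e_2 = (+0.24, +1.93);  n_2 = (+0.9924, -0.1234)
edge 6: e_6 = (-0.29, -3.29);  n_6 = (-0.9961, +0.0878)
∠(n_2, n_6) = 177.95°
δ = |180° − 177.95°| = 2.05°
2.05° ≤ 2α = 28.07°  →  valid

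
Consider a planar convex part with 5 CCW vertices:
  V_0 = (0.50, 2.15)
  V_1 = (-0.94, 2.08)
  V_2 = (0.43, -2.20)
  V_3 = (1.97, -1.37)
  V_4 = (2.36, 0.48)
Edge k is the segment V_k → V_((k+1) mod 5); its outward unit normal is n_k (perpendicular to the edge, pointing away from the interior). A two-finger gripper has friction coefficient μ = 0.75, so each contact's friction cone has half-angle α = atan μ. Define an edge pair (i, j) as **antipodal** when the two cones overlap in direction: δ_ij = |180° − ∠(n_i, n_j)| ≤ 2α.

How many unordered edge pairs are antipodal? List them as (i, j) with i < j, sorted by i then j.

α = atan 0.75 = 36.87°;  2α = 73.74°
n_0 = (-0.0486, +0.9988)
n_1 = (-0.9524, -0.3049)
n_2 = (+0.4744, -0.8803)
n_3 = (+0.9785, -0.2063)
n_4 = (+0.6681, +0.7441)
  (0,1): δ = 75.03°  ·
  (0,2): δ = 25.54°  ✓
  (0,3): δ = 75.31°  ·
  (0,4): δ = 135.30°  ·
  (1,2): δ = 79.43°  ·
  (1,3): δ = 29.65°  ✓
  (1,4): δ = 30.33°  ✓
  (2,3): δ = 130.23°  ·
  (2,4): δ = 70.24°  ✓
  (3,4): δ = 120.01°  ·
antipodal pairs: 4

count = 4; pairs: (0,2), (1,3), (1,4), (2,4)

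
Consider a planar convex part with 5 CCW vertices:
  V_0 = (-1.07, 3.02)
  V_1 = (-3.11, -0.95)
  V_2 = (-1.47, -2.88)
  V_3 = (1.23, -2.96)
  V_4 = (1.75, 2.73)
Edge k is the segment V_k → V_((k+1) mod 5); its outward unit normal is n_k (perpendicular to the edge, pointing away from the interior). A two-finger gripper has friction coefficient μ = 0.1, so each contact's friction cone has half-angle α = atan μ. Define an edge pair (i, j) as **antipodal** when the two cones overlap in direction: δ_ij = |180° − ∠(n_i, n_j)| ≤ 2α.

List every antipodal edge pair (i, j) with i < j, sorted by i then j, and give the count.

α = atan 0.1 = 5.71°;  2α = 11.42°
n_0 = (-0.8894, +0.4570)
n_1 = (-0.7620, -0.6475)
n_2 = (-0.0296, -0.9996)
n_3 = (+0.9959, -0.0910)
n_4 = (+0.1023, +0.9948)
  (0,1): δ = 112.45°  ·
  (0,2): δ = 64.50°  ·
  (0,3): δ = 21.97°  ·
  (0,4): δ = 111.33°  ·
  (1,2): δ = 132.05°  ·
  (1,3): δ = 45.58°  ·
  (1,4): δ = 43.77°  ·
  (2,3): δ = 93.52°  ·
  (2,4): δ = 4.17°  ✓
  (3,4): δ = 90.65°  ·
antipodal pairs: 1

count = 1; pairs: (2,4)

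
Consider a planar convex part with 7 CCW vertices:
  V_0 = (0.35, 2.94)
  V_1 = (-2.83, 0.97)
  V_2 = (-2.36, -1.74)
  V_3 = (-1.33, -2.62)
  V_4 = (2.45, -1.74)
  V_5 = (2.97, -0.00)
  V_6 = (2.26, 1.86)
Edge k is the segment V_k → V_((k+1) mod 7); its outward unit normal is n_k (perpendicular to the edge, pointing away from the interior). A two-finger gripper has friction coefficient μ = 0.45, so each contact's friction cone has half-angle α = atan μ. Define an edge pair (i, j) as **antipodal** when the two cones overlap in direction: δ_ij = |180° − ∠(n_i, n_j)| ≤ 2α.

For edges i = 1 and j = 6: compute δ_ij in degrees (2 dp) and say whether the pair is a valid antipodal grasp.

α = atan 0.45 = 24.23°;  2α = 48.46°
edge 1: e_1 = (+0.47, -2.71);  n_1 = (-0.9853, -0.1709)
edge 6: e_6 = (-1.91, +1.08);  n_6 = (+0.4922, +0.8705)
∠(n_1, n_6) = 129.32°
δ = |180° − 129.32°| = 50.68°
50.68° > 2α = 48.46°  →  invalid

δ = 50.68°, invalid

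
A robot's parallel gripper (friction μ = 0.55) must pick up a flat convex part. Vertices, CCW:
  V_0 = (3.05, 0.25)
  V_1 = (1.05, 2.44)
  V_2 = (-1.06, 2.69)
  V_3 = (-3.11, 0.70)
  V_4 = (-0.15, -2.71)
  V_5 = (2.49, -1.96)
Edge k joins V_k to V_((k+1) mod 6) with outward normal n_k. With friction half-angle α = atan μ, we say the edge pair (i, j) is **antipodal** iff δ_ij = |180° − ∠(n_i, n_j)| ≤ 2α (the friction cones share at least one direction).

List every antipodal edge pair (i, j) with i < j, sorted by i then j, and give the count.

count = 6; pairs: (0,3), (1,3), (1,4), (2,4), (2,5), (3,5)

α = atan 0.55 = 28.81°;  2α = 57.62°
n_0 = (+0.7384, +0.6743)
n_1 = (+0.1177, +0.9931)
n_2 = (-0.6965, +0.7175)
n_3 = (-0.7552, -0.6555)
n_4 = (+0.2733, -0.9619)
n_5 = (+0.9694, -0.2456)
  (0,1): δ = 139.16°  ·
  (0,2): δ = 88.25°  ·
  (0,3): δ = 1.44°  ✓
  (0,4): δ = 63.46°  ·
  (0,5): δ = 123.38°  ·
  (1,2): δ = 129.09°  ·
  (1,3): δ = 42.28°  ✓
  (1,4): δ = 22.62°  ✓
  (1,5): δ = 82.54°  ·
  (2,3): δ = 93.19°  ·
  (2,4): δ = 28.29°  ✓
  (2,5): δ = 31.63°  ✓
  (3,4): δ = 115.10°  ·
  (3,5): δ = 55.18°  ✓
  (4,5): δ = 120.08°  ·
antipodal pairs: 6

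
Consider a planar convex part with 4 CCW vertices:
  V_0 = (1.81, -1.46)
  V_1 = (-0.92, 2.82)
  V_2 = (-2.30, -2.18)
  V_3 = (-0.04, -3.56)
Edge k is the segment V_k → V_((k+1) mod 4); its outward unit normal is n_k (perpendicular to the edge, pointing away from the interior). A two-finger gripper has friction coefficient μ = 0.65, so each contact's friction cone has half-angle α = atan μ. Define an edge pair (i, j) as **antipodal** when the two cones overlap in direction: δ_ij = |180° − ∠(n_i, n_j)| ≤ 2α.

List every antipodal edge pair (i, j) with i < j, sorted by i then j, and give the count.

α = atan 0.65 = 33.02°;  2α = 66.05°
n_0 = (+0.8431, +0.5378)
n_1 = (-0.9640, +0.2661)
n_2 = (-0.5211, -0.8535)
n_3 = (+0.7504, -0.6610)
  (0,1): δ = 47.96°  ✓
  (0,2): δ = 26.06°  ✓
  (0,3): δ = 106.09°  ·
  (1,2): δ = 105.98°  ·
  (1,3): δ = 25.95°  ✓
  (2,3): δ = 99.97°  ·
antipodal pairs: 3

count = 3; pairs: (0,1), (0,2), (1,3)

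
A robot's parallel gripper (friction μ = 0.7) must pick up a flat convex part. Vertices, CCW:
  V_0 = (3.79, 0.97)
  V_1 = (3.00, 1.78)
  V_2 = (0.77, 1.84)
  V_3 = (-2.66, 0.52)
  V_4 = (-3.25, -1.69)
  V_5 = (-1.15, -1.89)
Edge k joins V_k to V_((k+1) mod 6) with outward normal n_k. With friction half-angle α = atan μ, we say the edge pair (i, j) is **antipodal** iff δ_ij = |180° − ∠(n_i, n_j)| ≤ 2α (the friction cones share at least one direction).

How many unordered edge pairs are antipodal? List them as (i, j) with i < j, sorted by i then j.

α = atan 0.7 = 34.99°;  2α = 69.98°
n_0 = (+0.7159, +0.6982)
n_1 = (+0.0269, +0.9996)
n_2 = (-0.3592, +0.9333)
n_3 = (-0.9662, +0.2579)
n_4 = (-0.0948, -0.9955)
n_5 = (+0.5010, -0.8654)
  (0,1): δ = 135.83°  ·
  (0,2): δ = 113.24°  ·
  (0,3): δ = 59.23°  ✓
  (0,4): δ = 40.28°  ✓
  (0,5): δ = 75.78°  ·
  (1,2): δ = 157.41°  ·
  (1,3): δ = 103.41°  ·
  (1,4): δ = 3.90°  ✓
  (1,5): δ = 31.61°  ✓
  (2,3): δ = 126.00°  ·
  (2,4): δ = 26.49°  ✓
  (2,5): δ = 9.02°  ✓
  (3,4): δ = 80.49°  ·
  (3,5): δ = 44.98°  ✓
  (4,5): δ = 144.49°  ·
antipodal pairs: 7

count = 7; pairs: (0,3), (0,4), (1,4), (1,5), (2,4), (2,5), (3,5)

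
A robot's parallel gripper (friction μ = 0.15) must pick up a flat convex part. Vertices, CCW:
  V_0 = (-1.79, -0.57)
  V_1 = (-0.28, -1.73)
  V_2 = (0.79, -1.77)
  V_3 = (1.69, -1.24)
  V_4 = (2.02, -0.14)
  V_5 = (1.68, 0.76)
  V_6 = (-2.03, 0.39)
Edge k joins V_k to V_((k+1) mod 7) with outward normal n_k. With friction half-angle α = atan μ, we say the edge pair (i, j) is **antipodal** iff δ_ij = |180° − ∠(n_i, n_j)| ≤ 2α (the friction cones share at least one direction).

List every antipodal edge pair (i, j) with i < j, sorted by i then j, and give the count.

count = 2; pairs: (1,5), (4,6)

α = atan 0.15 = 8.53°;  2α = 17.06°
n_0 = (-0.6092, -0.7930)
n_1 = (-0.0374, -0.9993)
n_2 = (+0.5074, -0.8617)
n_3 = (+0.9578, -0.2873)
n_4 = (+0.9355, +0.3534)
n_5 = (-0.0992, +0.9951)
n_6 = (-0.9701, -0.2425)
  (0,1): δ = 144.61°  ·
  (0,2): δ = 111.97°  ·
  (0,3): δ = 69.17°  ·
  (0,4): δ = 31.77°  ·
  (0,5): δ = 43.23°  ·
  (0,6): δ = 141.57°  ·
  (1,2): δ = 147.37°  ·
  (1,3): δ = 104.56°  ·
  (1,4): δ = 67.16°  ·
  (1,5): δ = 7.84°  ✓
  (1,6): δ = 106.18°  ·
  (2,3): δ = 137.19°  ·
  (2,4): δ = 99.80°  ·
  (2,5): δ = 24.80°  ·
  (2,6): δ = 73.54°  ·
  (3,4): δ = 142.61°  ·
  (3,5): δ = 67.61°  ·
  (3,6): δ = 30.74°  ·
  (4,5): δ = 105.00°  ·
  (4,6): δ = 6.66°  ✓
  (5,6): δ = 81.66°  ·
antipodal pairs: 2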